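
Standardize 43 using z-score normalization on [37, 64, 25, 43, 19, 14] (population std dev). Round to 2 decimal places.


Mean = (37 + 64 + 25 + 43 + 19 + 14) / 6 = 33.6667
Variance = sum((x_i - mean)^2) / n = 282.5556
Std = sqrt(282.5556) = 16.8094
Z = (x - mean) / std
= (43 - 33.6667) / 16.8094
= 9.3333 / 16.8094
= 0.56

0.56


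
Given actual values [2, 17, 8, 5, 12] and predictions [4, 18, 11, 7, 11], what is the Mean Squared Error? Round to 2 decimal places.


Differences: [-2, -1, -3, -2, 1]
Squared errors: [4, 1, 9, 4, 1]
Sum of squared errors = 19
MSE = 19 / 5 = 3.80

3.80


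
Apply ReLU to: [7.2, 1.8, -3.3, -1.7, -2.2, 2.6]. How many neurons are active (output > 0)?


ReLU(x) = max(0, x) for each element:
ReLU(7.2) = 7.2
ReLU(1.8) = 1.8
ReLU(-3.3) = 0
ReLU(-1.7) = 0
ReLU(-2.2) = 0
ReLU(2.6) = 2.6
Active neurons (>0): 3

3


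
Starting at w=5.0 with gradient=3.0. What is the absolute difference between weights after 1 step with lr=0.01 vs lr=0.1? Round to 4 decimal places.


With lr=0.01: w_new = 5.0 - 0.01 * 3.0 = 4.97
With lr=0.1: w_new = 5.0 - 0.1 * 3.0 = 4.7
Absolute difference = |4.97 - 4.7|
= 0.2700

0.2700


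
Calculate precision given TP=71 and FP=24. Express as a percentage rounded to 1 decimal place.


Precision = TP / (TP + FP) * 100
= 71 / (71 + 24)
= 71 / 95
= 0.7474
= 74.7%

74.7


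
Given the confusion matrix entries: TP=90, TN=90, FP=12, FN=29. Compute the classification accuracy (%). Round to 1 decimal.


Accuracy = (TP + TN) / (TP + TN + FP + FN) * 100
= (90 + 90) / (90 + 90 + 12 + 29)
= 180 / 221
= 0.8145
= 81.4%

81.4


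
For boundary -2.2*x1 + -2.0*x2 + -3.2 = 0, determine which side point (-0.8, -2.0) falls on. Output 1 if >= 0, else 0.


Compute -2.2 * -0.8 + -2.0 * -2.0 + -3.2
= 1.76 + 4.0 + -3.2
= 2.56
Since 2.56 >= 0, the point is on the positive side.

1


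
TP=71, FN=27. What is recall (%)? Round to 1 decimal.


Recall = TP / (TP + FN) * 100
= 71 / (71 + 27)
= 71 / 98
= 0.7245
= 72.4%

72.4


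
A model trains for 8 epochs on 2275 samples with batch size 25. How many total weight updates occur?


Iterations per epoch = 2275 / 25 = 91
Total updates = iterations_per_epoch * epochs
= 91 * 8
= 728

728


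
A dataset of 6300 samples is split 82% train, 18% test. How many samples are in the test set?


Train samples = 6300 * 82% = 5166
Test samples = 6300 - 5166
= 1134

1134


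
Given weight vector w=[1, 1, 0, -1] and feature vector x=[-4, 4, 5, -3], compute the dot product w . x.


Element-wise products:
1 * -4 = -4
1 * 4 = 4
0 * 5 = 0
-1 * -3 = 3
Sum = -4 + 4 + 0 + 3
= 3

3


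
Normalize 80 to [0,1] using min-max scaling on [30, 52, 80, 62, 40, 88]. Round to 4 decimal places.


Min = 30, Max = 88
Range = 88 - 30 = 58
Scaled = (x - min) / (max - min)
= (80 - 30) / 58
= 50 / 58
= 0.8621

0.8621


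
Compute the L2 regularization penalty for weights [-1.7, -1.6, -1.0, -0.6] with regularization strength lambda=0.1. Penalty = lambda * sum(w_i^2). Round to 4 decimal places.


Squaring each weight:
(-1.7)^2 = 2.89
(-1.6)^2 = 2.56
(-1.0)^2 = 1.0
(-0.6)^2 = 0.36
Sum of squares = 6.81
Penalty = 0.1 * 6.81 = 0.6810

0.6810


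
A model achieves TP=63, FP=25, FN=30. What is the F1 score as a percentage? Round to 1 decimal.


Precision = TP / (TP + FP) = 63 / 88 = 0.7159
Recall = TP / (TP + FN) = 63 / 93 = 0.6774
F1 = 2 * P * R / (P + R)
= 2 * 0.7159 * 0.6774 / (0.7159 + 0.6774)
= 0.9699 / 1.3933
= 0.6961
As percentage: 69.6%

69.6


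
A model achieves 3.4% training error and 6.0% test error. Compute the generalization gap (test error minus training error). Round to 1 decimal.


Generalization gap = test_error - train_error
= 6.0 - 3.4
= 2.6%
A moderate gap.

2.6


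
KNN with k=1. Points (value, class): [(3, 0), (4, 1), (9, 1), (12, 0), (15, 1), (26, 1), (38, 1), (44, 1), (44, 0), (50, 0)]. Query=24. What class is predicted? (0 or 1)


Distances from query 24:
Point 26 (class 1): distance = 2
K=1 nearest neighbors: classes = [1]
Votes for class 1: 1 / 1
Majority vote => class 1

1


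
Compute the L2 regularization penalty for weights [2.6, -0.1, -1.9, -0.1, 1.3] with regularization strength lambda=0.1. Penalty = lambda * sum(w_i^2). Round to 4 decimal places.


Squaring each weight:
2.6^2 = 6.76
(-0.1)^2 = 0.01
(-1.9)^2 = 3.61
(-0.1)^2 = 0.01
1.3^2 = 1.69
Sum of squares = 12.08
Penalty = 0.1 * 12.08 = 1.2080

1.2080


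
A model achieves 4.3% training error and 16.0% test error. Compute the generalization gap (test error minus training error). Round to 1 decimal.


Generalization gap = test_error - train_error
= 16.0 - 4.3
= 11.7%
A large gap suggests overfitting.

11.7


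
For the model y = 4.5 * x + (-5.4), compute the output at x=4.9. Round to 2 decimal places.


y = 4.5 * 4.9 + (-5.4)
= 22.05 + (-5.4)
= 16.65

16.65


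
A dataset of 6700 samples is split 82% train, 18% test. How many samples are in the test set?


Train samples = 6700 * 82% = 5494
Test samples = 6700 - 5494
= 1206

1206


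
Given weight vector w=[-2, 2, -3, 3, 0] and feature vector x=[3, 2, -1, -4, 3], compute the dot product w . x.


Element-wise products:
-2 * 3 = -6
2 * 2 = 4
-3 * -1 = 3
3 * -4 = -12
0 * 3 = 0
Sum = -6 + 4 + 3 + -12 + 0
= -11

-11


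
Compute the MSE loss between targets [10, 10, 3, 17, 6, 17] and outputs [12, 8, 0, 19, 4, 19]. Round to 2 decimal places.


Differences: [-2, 2, 3, -2, 2, -2]
Squared errors: [4, 4, 9, 4, 4, 4]
Sum of squared errors = 29
MSE = 29 / 6 = 4.83

4.83


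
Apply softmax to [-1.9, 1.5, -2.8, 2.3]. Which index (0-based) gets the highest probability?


Softmax is a monotonic transformation, so it preserves the argmax.
We need to find the index of the maximum logit.
Index 0: -1.9
Index 1: 1.5
Index 2: -2.8
Index 3: 2.3
Maximum logit = 2.3 at index 3

3


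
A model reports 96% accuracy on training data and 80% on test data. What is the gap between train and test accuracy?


Gap = train_accuracy - test_accuracy
= 96 - 80
= 16%
This gap suggests the model is overfitting.

16


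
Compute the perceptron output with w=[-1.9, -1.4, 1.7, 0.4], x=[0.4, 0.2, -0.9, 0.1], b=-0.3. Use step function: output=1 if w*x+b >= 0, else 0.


z = w . x + b
= -1.9*0.4 + -1.4*0.2 + 1.7*-0.9 + 0.4*0.1 + -0.3
= -0.76 + -0.28 + -1.53 + 0.04 + -0.3
= -2.53 + -0.3
= -2.83
Since z = -2.83 < 0, output = 0

0


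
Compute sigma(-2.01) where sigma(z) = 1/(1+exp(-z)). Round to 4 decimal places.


sigmoid(z) = 1 / (1 + exp(-z))
exp(-(-2.01)) = exp(2.01) = 7.4633
1 + 7.4633 = 8.4633
1 / 8.4633 = 0.1182

0.1182


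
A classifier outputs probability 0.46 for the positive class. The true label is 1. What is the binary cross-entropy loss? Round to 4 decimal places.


For y=1: Loss = -log(p)
= -log(0.46)
= -(-0.7765)
= 0.7765

0.7765


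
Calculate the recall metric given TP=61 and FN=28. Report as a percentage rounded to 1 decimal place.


Recall = TP / (TP + FN) * 100
= 61 / (61 + 28)
= 61 / 89
= 0.6854
= 68.5%

68.5


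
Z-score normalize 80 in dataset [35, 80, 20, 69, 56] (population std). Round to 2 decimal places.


Mean = (35 + 80 + 20 + 69 + 56) / 5 = 52.0
Variance = sum((x_i - mean)^2) / n = 480.4
Std = sqrt(480.4) = 21.918
Z = (x - mean) / std
= (80 - 52.0) / 21.918
= 28.0 / 21.918
= 1.28

1.28


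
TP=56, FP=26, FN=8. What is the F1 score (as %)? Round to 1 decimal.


Precision = TP / (TP + FP) = 56 / 82 = 0.6829
Recall = TP / (TP + FN) = 56 / 64 = 0.875
F1 = 2 * P * R / (P + R)
= 2 * 0.6829 * 0.875 / (0.6829 + 0.875)
= 1.1951 / 1.5579
= 0.7671
As percentage: 76.7%

76.7


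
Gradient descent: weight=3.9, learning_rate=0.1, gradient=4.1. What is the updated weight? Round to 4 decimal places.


w_new = w_old - lr * gradient
= 3.9 - 0.1 * 4.1
= 3.9 - (0.41)
= 3.4900

3.4900


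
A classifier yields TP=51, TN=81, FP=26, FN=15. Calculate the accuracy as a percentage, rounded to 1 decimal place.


Accuracy = (TP + TN) / (TP + TN + FP + FN) * 100
= (51 + 81) / (51 + 81 + 26 + 15)
= 132 / 173
= 0.763
= 76.3%

76.3


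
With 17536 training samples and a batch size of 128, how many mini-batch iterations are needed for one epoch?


Iterations per epoch = dataset_size / batch_size
= 17536 / 128
= 137

137


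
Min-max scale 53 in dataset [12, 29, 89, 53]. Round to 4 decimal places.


Min = 12, Max = 89
Range = 89 - 12 = 77
Scaled = (x - min) / (max - min)
= (53 - 12) / 77
= 41 / 77
= 0.5325

0.5325


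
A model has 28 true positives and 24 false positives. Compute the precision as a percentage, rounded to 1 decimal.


Precision = TP / (TP + FP) * 100
= 28 / (28 + 24)
= 28 / 52
= 0.5385
= 53.8%

53.8


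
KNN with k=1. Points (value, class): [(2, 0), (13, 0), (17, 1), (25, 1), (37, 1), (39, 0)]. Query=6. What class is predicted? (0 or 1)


Distances from query 6:
Point 2 (class 0): distance = 4
K=1 nearest neighbors: classes = [0]
Votes for class 1: 0 / 1
Majority vote => class 0

0


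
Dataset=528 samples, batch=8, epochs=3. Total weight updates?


Iterations per epoch = 528 / 8 = 66
Total updates = iterations_per_epoch * epochs
= 66 * 3
= 198

198


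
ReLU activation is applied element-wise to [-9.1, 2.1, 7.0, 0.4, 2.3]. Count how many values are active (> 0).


ReLU(x) = max(0, x) for each element:
ReLU(-9.1) = 0
ReLU(2.1) = 2.1
ReLU(7.0) = 7.0
ReLU(0.4) = 0.4
ReLU(2.3) = 2.3
Active neurons (>0): 4

4


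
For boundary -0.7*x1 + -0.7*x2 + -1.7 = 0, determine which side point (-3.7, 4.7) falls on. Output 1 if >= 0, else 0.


Compute -0.7 * -3.7 + -0.7 * 4.7 + -1.7
= 2.59 + -3.29 + -1.7
= -2.4
Since -2.4 < 0, the point is on the negative side.

0


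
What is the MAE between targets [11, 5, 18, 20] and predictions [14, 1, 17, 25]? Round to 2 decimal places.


Absolute errors: [3, 4, 1, 5]
Sum of absolute errors = 13
MAE = 13 / 4 = 3.25

3.25


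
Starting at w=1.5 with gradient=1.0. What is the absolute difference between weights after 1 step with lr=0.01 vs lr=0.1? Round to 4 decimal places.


With lr=0.01: w_new = 1.5 - 0.01 * 1.0 = 1.49
With lr=0.1: w_new = 1.5 - 0.1 * 1.0 = 1.4
Absolute difference = |1.49 - 1.4|
= 0.0900

0.0900


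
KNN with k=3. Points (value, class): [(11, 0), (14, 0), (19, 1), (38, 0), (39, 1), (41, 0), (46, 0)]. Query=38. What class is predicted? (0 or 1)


Distances from query 38:
Point 38 (class 0): distance = 0
Point 39 (class 1): distance = 1
Point 41 (class 0): distance = 3
K=3 nearest neighbors: classes = [0, 1, 0]
Votes for class 1: 1 / 3
Majority vote => class 0

0


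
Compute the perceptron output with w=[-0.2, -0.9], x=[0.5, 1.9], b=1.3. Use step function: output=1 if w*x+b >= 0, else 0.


z = w . x + b
= -0.2*0.5 + -0.9*1.9 + 1.3
= -0.1 + -1.71 + 1.3
= -1.81 + 1.3
= -0.51
Since z = -0.51 < 0, output = 0

0


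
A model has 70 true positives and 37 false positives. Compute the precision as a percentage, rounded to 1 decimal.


Precision = TP / (TP + FP) * 100
= 70 / (70 + 37)
= 70 / 107
= 0.6542
= 65.4%

65.4


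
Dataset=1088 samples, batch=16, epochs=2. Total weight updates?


Iterations per epoch = 1088 / 16 = 68
Total updates = iterations_per_epoch * epochs
= 68 * 2
= 136

136


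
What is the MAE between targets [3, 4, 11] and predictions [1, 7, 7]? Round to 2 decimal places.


Absolute errors: [2, 3, 4]
Sum of absolute errors = 9
MAE = 9 / 3 = 3.00

3.00


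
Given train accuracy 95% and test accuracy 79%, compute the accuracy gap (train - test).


Gap = train_accuracy - test_accuracy
= 95 - 79
= 16%
This gap suggests the model is overfitting.

16


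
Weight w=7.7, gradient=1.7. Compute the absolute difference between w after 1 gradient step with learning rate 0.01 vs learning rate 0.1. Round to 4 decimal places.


With lr=0.01: w_new = 7.7 - 0.01 * 1.7 = 7.683
With lr=0.1: w_new = 7.7 - 0.1 * 1.7 = 7.53
Absolute difference = |7.683 - 7.53|
= 0.1530

0.1530


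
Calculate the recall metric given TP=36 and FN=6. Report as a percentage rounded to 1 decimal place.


Recall = TP / (TP + FN) * 100
= 36 / (36 + 6)
= 36 / 42
= 0.8571
= 85.7%

85.7


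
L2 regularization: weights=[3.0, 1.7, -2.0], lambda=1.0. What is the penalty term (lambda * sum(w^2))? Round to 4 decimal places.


Squaring each weight:
3.0^2 = 9.0
1.7^2 = 2.89
(-2.0)^2 = 4.0
Sum of squares = 15.89
Penalty = 1.0 * 15.89 = 15.8900

15.8900


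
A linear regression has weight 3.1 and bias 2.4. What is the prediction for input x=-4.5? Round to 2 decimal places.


y = 3.1 * -4.5 + (2.4)
= -13.95 + (2.4)
= -11.55

-11.55


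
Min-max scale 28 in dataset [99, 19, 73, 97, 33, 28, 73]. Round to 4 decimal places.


Min = 19, Max = 99
Range = 99 - 19 = 80
Scaled = (x - min) / (max - min)
= (28 - 19) / 80
= 9 / 80
= 0.1125

0.1125


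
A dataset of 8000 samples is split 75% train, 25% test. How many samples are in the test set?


Train samples = 8000 * 75% = 6000
Test samples = 8000 - 6000
= 2000

2000


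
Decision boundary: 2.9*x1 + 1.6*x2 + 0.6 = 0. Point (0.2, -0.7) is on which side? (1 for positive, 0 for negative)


Compute 2.9 * 0.2 + 1.6 * -0.7 + 0.6
= 0.58 + -1.12 + 0.6
= 0.06
Since 0.06 >= 0, the point is on the positive side.

1


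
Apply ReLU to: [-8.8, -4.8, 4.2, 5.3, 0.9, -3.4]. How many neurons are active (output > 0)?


ReLU(x) = max(0, x) for each element:
ReLU(-8.8) = 0
ReLU(-4.8) = 0
ReLU(4.2) = 4.2
ReLU(5.3) = 5.3
ReLU(0.9) = 0.9
ReLU(-3.4) = 0
Active neurons (>0): 3

3


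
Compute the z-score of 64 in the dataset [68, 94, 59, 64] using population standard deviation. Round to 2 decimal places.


Mean = (68 + 94 + 59 + 64) / 4 = 71.25
Variance = sum((x_i - mean)^2) / n = 182.6875
Std = sqrt(182.6875) = 13.5162
Z = (x - mean) / std
= (64 - 71.25) / 13.5162
= -7.25 / 13.5162
= -0.54

-0.54


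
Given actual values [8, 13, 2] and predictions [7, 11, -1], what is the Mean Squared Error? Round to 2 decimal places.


Differences: [1, 2, 3]
Squared errors: [1, 4, 9]
Sum of squared errors = 14
MSE = 14 / 3 = 4.67

4.67


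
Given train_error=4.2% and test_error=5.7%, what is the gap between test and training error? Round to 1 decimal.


Generalization gap = test_error - train_error
= 5.7 - 4.2
= 1.5%
A small gap suggests good generalization.

1.5


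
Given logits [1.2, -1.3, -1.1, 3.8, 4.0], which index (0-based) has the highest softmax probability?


Softmax is a monotonic transformation, so it preserves the argmax.
We need to find the index of the maximum logit.
Index 0: 1.2
Index 1: -1.3
Index 2: -1.1
Index 3: 3.8
Index 4: 4.0
Maximum logit = 4.0 at index 4

4


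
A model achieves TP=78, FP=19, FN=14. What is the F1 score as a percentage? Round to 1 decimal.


Precision = TP / (TP + FP) = 78 / 97 = 0.8041
Recall = TP / (TP + FN) = 78 / 92 = 0.8478
F1 = 2 * P * R / (P + R)
= 2 * 0.8041 * 0.8478 / (0.8041 + 0.8478)
= 1.3635 / 1.6519
= 0.8254
As percentage: 82.5%

82.5


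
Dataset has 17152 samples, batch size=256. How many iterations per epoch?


Iterations per epoch = dataset_size / batch_size
= 17152 / 256
= 67

67


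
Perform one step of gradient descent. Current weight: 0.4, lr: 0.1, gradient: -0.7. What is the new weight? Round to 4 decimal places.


w_new = w_old - lr * gradient
= 0.4 - 0.1 * -0.7
= 0.4 - (-0.07)
= 0.4700

0.4700


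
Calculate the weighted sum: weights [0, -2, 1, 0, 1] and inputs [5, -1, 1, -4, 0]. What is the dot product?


Element-wise products:
0 * 5 = 0
-2 * -1 = 2
1 * 1 = 1
0 * -4 = 0
1 * 0 = 0
Sum = 0 + 2 + 1 + 0 + 0
= 3

3


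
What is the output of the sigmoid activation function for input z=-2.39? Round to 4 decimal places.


sigmoid(z) = 1 / (1 + exp(-z))
exp(-(-2.39)) = exp(2.39) = 10.9135
1 + 10.9135 = 11.9135
1 / 11.9135 = 0.0839

0.0839


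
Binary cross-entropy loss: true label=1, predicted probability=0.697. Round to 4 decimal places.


For y=1: Loss = -log(p)
= -log(0.697)
= -(-0.361)
= 0.3610

0.3610


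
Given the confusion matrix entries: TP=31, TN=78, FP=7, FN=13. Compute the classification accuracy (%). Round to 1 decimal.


Accuracy = (TP + TN) / (TP + TN + FP + FN) * 100
= (31 + 78) / (31 + 78 + 7 + 13)
= 109 / 129
= 0.845
= 84.5%

84.5


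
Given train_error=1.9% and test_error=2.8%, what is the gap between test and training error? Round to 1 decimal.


Generalization gap = test_error - train_error
= 2.8 - 1.9
= 0.9%
A small gap suggests good generalization.

0.9


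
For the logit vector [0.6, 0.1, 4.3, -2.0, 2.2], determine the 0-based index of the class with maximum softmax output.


Softmax is a monotonic transformation, so it preserves the argmax.
We need to find the index of the maximum logit.
Index 0: 0.6
Index 1: 0.1
Index 2: 4.3
Index 3: -2.0
Index 4: 2.2
Maximum logit = 4.3 at index 2

2


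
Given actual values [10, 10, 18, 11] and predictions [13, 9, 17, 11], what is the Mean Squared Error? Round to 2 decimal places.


Differences: [-3, 1, 1, 0]
Squared errors: [9, 1, 1, 0]
Sum of squared errors = 11
MSE = 11 / 4 = 2.75

2.75


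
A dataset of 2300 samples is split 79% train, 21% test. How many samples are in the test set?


Train samples = 2300 * 79% = 1817
Test samples = 2300 - 1817
= 483

483


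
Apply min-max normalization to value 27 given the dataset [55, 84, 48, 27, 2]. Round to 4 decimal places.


Min = 2, Max = 84
Range = 84 - 2 = 82
Scaled = (x - min) / (max - min)
= (27 - 2) / 82
= 25 / 82
= 0.3049

0.3049


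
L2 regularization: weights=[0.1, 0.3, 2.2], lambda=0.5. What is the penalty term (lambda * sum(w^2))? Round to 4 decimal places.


Squaring each weight:
0.1^2 = 0.01
0.3^2 = 0.09
2.2^2 = 4.84
Sum of squares = 4.94
Penalty = 0.5 * 4.94 = 2.4700

2.4700


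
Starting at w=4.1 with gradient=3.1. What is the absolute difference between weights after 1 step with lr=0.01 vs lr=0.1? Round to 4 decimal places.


With lr=0.01: w_new = 4.1 - 0.01 * 3.1 = 4.069
With lr=0.1: w_new = 4.1 - 0.1 * 3.1 = 3.79
Absolute difference = |4.069 - 3.79|
= 0.2790

0.2790


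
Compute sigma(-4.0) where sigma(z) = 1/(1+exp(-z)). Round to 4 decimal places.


sigmoid(z) = 1 / (1 + exp(-z))
exp(-(-4.0)) = exp(4.0) = 54.5981
1 + 54.5981 = 55.5981
1 / 55.5981 = 0.0180

0.0180


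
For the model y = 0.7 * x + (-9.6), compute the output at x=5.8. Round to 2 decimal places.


y = 0.7 * 5.8 + (-9.6)
= 4.06 + (-9.6)
= -5.54

-5.54


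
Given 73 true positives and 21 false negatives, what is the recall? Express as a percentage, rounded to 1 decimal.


Recall = TP / (TP + FN) * 100
= 73 / (73 + 21)
= 73 / 94
= 0.7766
= 77.7%

77.7


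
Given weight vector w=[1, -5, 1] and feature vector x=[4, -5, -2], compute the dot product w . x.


Element-wise products:
1 * 4 = 4
-5 * -5 = 25
1 * -2 = -2
Sum = 4 + 25 + -2
= 27

27


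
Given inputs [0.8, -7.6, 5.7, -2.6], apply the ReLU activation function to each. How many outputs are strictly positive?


ReLU(x) = max(0, x) for each element:
ReLU(0.8) = 0.8
ReLU(-7.6) = 0
ReLU(5.7) = 5.7
ReLU(-2.6) = 0
Active neurons (>0): 2

2


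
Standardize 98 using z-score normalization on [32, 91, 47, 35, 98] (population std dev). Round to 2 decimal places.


Mean = (32 + 91 + 47 + 35 + 98) / 5 = 60.6
Variance = sum((x_i - mean)^2) / n = 796.24
Std = sqrt(796.24) = 28.2177
Z = (x - mean) / std
= (98 - 60.6) / 28.2177
= 37.4 / 28.2177
= 1.33

1.33


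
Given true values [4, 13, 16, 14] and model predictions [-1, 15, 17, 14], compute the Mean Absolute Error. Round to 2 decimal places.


Absolute errors: [5, 2, 1, 0]
Sum of absolute errors = 8
MAE = 8 / 4 = 2.00

2.00


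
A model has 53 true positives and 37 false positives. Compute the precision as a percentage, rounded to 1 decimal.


Precision = TP / (TP + FP) * 100
= 53 / (53 + 37)
= 53 / 90
= 0.5889
= 58.9%

58.9


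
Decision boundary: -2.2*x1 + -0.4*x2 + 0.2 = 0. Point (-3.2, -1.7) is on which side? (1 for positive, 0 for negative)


Compute -2.2 * -3.2 + -0.4 * -1.7 + 0.2
= 7.04 + 0.68 + 0.2
= 7.92
Since 7.92 >= 0, the point is on the positive side.

1


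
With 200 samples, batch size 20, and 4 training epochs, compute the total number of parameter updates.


Iterations per epoch = 200 / 20 = 10
Total updates = iterations_per_epoch * epochs
= 10 * 4
= 40

40


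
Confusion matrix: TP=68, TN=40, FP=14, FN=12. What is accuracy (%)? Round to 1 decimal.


Accuracy = (TP + TN) / (TP + TN + FP + FN) * 100
= (68 + 40) / (68 + 40 + 14 + 12)
= 108 / 134
= 0.806
= 80.6%

80.6


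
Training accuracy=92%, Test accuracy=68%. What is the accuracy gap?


Gap = train_accuracy - test_accuracy
= 92 - 68
= 24%
This large gap strongly indicates overfitting.

24


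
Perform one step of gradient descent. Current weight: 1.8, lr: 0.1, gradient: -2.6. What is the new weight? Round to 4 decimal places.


w_new = w_old - lr * gradient
= 1.8 - 0.1 * -2.6
= 1.8 - (-0.26)
= 2.0600

2.0600


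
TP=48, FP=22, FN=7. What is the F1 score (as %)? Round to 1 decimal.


Precision = TP / (TP + FP) = 48 / 70 = 0.6857
Recall = TP / (TP + FN) = 48 / 55 = 0.8727
F1 = 2 * P * R / (P + R)
= 2 * 0.6857 * 0.8727 / (0.6857 + 0.8727)
= 1.1969 / 1.5584
= 0.768
As percentage: 76.8%

76.8


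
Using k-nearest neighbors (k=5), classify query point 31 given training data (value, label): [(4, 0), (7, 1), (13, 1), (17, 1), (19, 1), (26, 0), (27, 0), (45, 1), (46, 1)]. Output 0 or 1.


Distances from query 31:
Point 27 (class 0): distance = 4
Point 26 (class 0): distance = 5
Point 19 (class 1): distance = 12
Point 17 (class 1): distance = 14
Point 45 (class 1): distance = 14
K=5 nearest neighbors: classes = [0, 0, 1, 1, 1]
Votes for class 1: 3 / 5
Majority vote => class 1

1


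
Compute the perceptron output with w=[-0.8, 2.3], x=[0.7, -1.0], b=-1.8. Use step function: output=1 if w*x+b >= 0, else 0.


z = w . x + b
= -0.8*0.7 + 2.3*-1.0 + -1.8
= -0.56 + -2.3 + -1.8
= -2.86 + -1.8
= -4.66
Since z = -4.66 < 0, output = 0

0


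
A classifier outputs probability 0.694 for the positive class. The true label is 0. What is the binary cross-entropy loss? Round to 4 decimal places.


For y=0: Loss = -log(1-p)
= -log(1 - 0.694)
= -log(0.306)
= -(-1.1842)
= 1.1842

1.1842


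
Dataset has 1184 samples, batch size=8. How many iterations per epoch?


Iterations per epoch = dataset_size / batch_size
= 1184 / 8
= 148

148


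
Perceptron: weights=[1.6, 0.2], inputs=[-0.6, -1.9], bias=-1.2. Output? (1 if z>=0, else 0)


z = w . x + b
= 1.6*-0.6 + 0.2*-1.9 + -1.2
= -0.96 + -0.38 + -1.2
= -1.34 + -1.2
= -2.54
Since z = -2.54 < 0, output = 0

0


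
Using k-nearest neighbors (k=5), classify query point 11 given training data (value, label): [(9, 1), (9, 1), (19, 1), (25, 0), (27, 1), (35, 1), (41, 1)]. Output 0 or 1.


Distances from query 11:
Point 9 (class 1): distance = 2
Point 9 (class 1): distance = 2
Point 19 (class 1): distance = 8
Point 25 (class 0): distance = 14
Point 27 (class 1): distance = 16
K=5 nearest neighbors: classes = [1, 1, 1, 0, 1]
Votes for class 1: 4 / 5
Majority vote => class 1

1


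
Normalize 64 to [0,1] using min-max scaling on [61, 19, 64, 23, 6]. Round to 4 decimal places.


Min = 6, Max = 64
Range = 64 - 6 = 58
Scaled = (x - min) / (max - min)
= (64 - 6) / 58
= 58 / 58
= 1.0000

1.0000


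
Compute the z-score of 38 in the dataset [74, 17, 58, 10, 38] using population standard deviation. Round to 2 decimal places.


Mean = (74 + 17 + 58 + 10 + 38) / 5 = 39.4
Variance = sum((x_i - mean)^2) / n = 582.24
Std = sqrt(582.24) = 24.1296
Z = (x - mean) / std
= (38 - 39.4) / 24.1296
= -1.4 / 24.1296
= -0.06

-0.06


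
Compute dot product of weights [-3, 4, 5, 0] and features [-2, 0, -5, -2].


Element-wise products:
-3 * -2 = 6
4 * 0 = 0
5 * -5 = -25
0 * -2 = 0
Sum = 6 + 0 + -25 + 0
= -19

-19


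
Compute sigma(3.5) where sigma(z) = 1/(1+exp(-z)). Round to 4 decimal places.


sigmoid(z) = 1 / (1 + exp(-z))
exp(-(3.5)) = exp(-3.5) = 0.0302
1 + 0.0302 = 1.0302
1 / 1.0302 = 0.9707

0.9707


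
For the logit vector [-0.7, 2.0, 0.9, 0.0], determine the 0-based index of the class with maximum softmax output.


Softmax is a monotonic transformation, so it preserves the argmax.
We need to find the index of the maximum logit.
Index 0: -0.7
Index 1: 2.0
Index 2: 0.9
Index 3: 0.0
Maximum logit = 2.0 at index 1

1


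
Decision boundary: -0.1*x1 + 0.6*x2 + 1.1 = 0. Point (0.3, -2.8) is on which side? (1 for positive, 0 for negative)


Compute -0.1 * 0.3 + 0.6 * -2.8 + 1.1
= -0.03 + -1.68 + 1.1
= -0.61
Since -0.61 < 0, the point is on the negative side.

0


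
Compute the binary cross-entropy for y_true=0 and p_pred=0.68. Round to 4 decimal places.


For y=0: Loss = -log(1-p)
= -log(1 - 0.68)
= -log(0.32)
= -(-1.1394)
= 1.1394

1.1394


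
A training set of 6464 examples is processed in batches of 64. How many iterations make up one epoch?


Iterations per epoch = dataset_size / batch_size
= 6464 / 64
= 101

101


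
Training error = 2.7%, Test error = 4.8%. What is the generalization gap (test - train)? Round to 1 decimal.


Generalization gap = test_error - train_error
= 4.8 - 2.7
= 2.1%
A moderate gap.

2.1


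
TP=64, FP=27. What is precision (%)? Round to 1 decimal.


Precision = TP / (TP + FP) * 100
= 64 / (64 + 27)
= 64 / 91
= 0.7033
= 70.3%

70.3


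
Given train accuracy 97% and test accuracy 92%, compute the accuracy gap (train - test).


Gap = train_accuracy - test_accuracy
= 97 - 92
= 5%
This moderate gap may indicate mild overfitting.

5


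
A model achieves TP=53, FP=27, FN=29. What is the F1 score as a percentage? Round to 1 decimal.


Precision = TP / (TP + FP) = 53 / 80 = 0.6625
Recall = TP / (TP + FN) = 53 / 82 = 0.6463
F1 = 2 * P * R / (P + R)
= 2 * 0.6625 * 0.6463 / (0.6625 + 0.6463)
= 0.8564 / 1.3088
= 0.6543
As percentage: 65.4%

65.4


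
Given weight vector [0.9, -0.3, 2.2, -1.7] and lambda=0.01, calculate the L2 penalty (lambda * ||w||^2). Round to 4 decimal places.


Squaring each weight:
0.9^2 = 0.81
(-0.3)^2 = 0.09
2.2^2 = 4.84
(-1.7)^2 = 2.89
Sum of squares = 8.63
Penalty = 0.01 * 8.63 = 0.0863

0.0863


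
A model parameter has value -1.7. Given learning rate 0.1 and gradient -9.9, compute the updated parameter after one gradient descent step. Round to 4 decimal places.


w_new = w_old - lr * gradient
= -1.7 - 0.1 * -9.9
= -1.7 - (-0.99)
= -0.7100

-0.7100


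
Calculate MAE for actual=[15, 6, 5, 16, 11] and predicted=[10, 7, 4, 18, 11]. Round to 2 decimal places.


Absolute errors: [5, 1, 1, 2, 0]
Sum of absolute errors = 9
MAE = 9 / 5 = 1.80

1.80


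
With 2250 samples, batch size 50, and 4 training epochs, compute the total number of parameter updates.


Iterations per epoch = 2250 / 50 = 45
Total updates = iterations_per_epoch * epochs
= 45 * 4
= 180

180


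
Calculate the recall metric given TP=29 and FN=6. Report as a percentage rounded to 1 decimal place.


Recall = TP / (TP + FN) * 100
= 29 / (29 + 6)
= 29 / 35
= 0.8286
= 82.9%

82.9


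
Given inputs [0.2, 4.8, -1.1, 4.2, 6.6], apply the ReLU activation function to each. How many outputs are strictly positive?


ReLU(x) = max(0, x) for each element:
ReLU(0.2) = 0.2
ReLU(4.8) = 4.8
ReLU(-1.1) = 0
ReLU(4.2) = 4.2
ReLU(6.6) = 6.6
Active neurons (>0): 4

4


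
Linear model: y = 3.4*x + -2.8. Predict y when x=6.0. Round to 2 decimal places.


y = 3.4 * 6.0 + (-2.8)
= 20.4 + (-2.8)
= 17.60

17.60


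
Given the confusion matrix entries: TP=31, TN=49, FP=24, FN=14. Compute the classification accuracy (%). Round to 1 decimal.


Accuracy = (TP + TN) / (TP + TN + FP + FN) * 100
= (31 + 49) / (31 + 49 + 24 + 14)
= 80 / 118
= 0.678
= 67.8%

67.8


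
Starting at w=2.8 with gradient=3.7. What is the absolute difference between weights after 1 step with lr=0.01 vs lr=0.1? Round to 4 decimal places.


With lr=0.01: w_new = 2.8 - 0.01 * 3.7 = 2.763
With lr=0.1: w_new = 2.8 - 0.1 * 3.7 = 2.43
Absolute difference = |2.763 - 2.43|
= 0.3330

0.3330


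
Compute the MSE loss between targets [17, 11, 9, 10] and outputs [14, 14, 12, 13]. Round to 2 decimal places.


Differences: [3, -3, -3, -3]
Squared errors: [9, 9, 9, 9]
Sum of squared errors = 36
MSE = 36 / 4 = 9.00

9.00


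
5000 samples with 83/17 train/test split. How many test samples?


Train samples = 5000 * 83% = 4150
Test samples = 5000 - 4150
= 850

850


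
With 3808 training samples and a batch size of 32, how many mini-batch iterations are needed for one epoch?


Iterations per epoch = dataset_size / batch_size
= 3808 / 32
= 119

119


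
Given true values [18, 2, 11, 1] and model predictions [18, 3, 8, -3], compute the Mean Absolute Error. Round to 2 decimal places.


Absolute errors: [0, 1, 3, 4]
Sum of absolute errors = 8
MAE = 8 / 4 = 2.00

2.00


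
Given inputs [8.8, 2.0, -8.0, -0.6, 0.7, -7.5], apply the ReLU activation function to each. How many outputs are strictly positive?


ReLU(x) = max(0, x) for each element:
ReLU(8.8) = 8.8
ReLU(2.0) = 2.0
ReLU(-8.0) = 0
ReLU(-0.6) = 0
ReLU(0.7) = 0.7
ReLU(-7.5) = 0
Active neurons (>0): 3

3


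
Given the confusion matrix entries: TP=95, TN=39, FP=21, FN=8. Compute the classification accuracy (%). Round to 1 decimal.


Accuracy = (TP + TN) / (TP + TN + FP + FN) * 100
= (95 + 39) / (95 + 39 + 21 + 8)
= 134 / 163
= 0.8221
= 82.2%

82.2


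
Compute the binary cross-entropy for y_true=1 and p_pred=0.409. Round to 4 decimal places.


For y=1: Loss = -log(p)
= -log(0.409)
= -(-0.894)
= 0.8940

0.8940


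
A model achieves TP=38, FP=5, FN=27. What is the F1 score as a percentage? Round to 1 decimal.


Precision = TP / (TP + FP) = 38 / 43 = 0.8837
Recall = TP / (TP + FN) = 38 / 65 = 0.5846
F1 = 2 * P * R / (P + R)
= 2 * 0.8837 * 0.5846 / (0.8837 + 0.5846)
= 1.0333 / 1.4683
= 0.7037
As percentage: 70.4%

70.4


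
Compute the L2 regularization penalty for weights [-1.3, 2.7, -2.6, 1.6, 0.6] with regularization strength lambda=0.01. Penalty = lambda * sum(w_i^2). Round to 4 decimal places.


Squaring each weight:
(-1.3)^2 = 1.69
2.7^2 = 7.29
(-2.6)^2 = 6.76
1.6^2 = 2.56
0.6^2 = 0.36
Sum of squares = 18.66
Penalty = 0.01 * 18.66 = 0.1866

0.1866


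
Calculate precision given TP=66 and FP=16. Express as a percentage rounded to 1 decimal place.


Precision = TP / (TP + FP) * 100
= 66 / (66 + 16)
= 66 / 82
= 0.8049
= 80.5%

80.5


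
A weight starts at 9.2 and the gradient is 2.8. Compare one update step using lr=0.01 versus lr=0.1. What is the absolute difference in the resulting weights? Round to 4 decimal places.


With lr=0.01: w_new = 9.2 - 0.01 * 2.8 = 9.172
With lr=0.1: w_new = 9.2 - 0.1 * 2.8 = 8.92
Absolute difference = |9.172 - 8.92|
= 0.2520

0.2520


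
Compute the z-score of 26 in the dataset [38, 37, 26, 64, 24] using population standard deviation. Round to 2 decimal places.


Mean = (38 + 37 + 26 + 64 + 24) / 5 = 37.8
Variance = sum((x_i - mean)^2) / n = 203.36
Std = sqrt(203.36) = 14.2604
Z = (x - mean) / std
= (26 - 37.8) / 14.2604
= -11.8 / 14.2604
= -0.83

-0.83


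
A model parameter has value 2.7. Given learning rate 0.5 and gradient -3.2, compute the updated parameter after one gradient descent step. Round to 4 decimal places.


w_new = w_old - lr * gradient
= 2.7 - 0.5 * -3.2
= 2.7 - (-1.6)
= 4.3000

4.3000


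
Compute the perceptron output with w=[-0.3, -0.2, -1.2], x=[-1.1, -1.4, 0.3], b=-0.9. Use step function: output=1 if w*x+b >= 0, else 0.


z = w . x + b
= -0.3*-1.1 + -0.2*-1.4 + -1.2*0.3 + -0.9
= 0.33 + 0.28 + -0.36 + -0.9
= 0.25 + -0.9
= -0.65
Since z = -0.65 < 0, output = 0

0


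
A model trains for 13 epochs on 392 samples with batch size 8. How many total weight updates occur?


Iterations per epoch = 392 / 8 = 49
Total updates = iterations_per_epoch * epochs
= 49 * 13
= 637

637


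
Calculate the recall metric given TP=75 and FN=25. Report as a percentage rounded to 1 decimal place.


Recall = TP / (TP + FN) * 100
= 75 / (75 + 25)
= 75 / 100
= 0.75
= 75.0%

75.0


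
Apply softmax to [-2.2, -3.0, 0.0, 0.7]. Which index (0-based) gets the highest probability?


Softmax is a monotonic transformation, so it preserves the argmax.
We need to find the index of the maximum logit.
Index 0: -2.2
Index 1: -3.0
Index 2: 0.0
Index 3: 0.7
Maximum logit = 0.7 at index 3

3


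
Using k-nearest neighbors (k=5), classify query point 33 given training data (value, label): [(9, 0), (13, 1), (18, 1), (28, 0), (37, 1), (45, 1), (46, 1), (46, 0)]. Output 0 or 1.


Distances from query 33:
Point 37 (class 1): distance = 4
Point 28 (class 0): distance = 5
Point 45 (class 1): distance = 12
Point 46 (class 0): distance = 13
Point 46 (class 1): distance = 13
K=5 nearest neighbors: classes = [1, 0, 1, 0, 1]
Votes for class 1: 3 / 5
Majority vote => class 1

1


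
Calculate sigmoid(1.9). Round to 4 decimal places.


sigmoid(z) = 1 / (1 + exp(-z))
exp(-(1.9)) = exp(-1.9) = 0.1496
1 + 0.1496 = 1.1496
1 / 1.1496 = 0.8699

0.8699


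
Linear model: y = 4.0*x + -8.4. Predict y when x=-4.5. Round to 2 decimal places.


y = 4.0 * -4.5 + (-8.4)
= -18.0 + (-8.4)
= -26.40

-26.40


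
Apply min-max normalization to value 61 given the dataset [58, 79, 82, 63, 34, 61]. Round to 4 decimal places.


Min = 34, Max = 82
Range = 82 - 34 = 48
Scaled = (x - min) / (max - min)
= (61 - 34) / 48
= 27 / 48
= 0.5625

0.5625


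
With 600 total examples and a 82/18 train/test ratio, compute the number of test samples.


Train samples = 600 * 82% = 492
Test samples = 600 - 492
= 108

108


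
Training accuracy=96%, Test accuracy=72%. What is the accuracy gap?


Gap = train_accuracy - test_accuracy
= 96 - 72
= 24%
This large gap strongly indicates overfitting.

24


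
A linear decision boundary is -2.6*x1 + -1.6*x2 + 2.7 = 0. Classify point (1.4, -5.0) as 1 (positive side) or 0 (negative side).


Compute -2.6 * 1.4 + -1.6 * -5.0 + 2.7
= -3.64 + 8.0 + 2.7
= 7.06
Since 7.06 >= 0, the point is on the positive side.

1


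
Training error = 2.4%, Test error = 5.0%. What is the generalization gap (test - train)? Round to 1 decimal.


Generalization gap = test_error - train_error
= 5.0 - 2.4
= 2.6%
A moderate gap.

2.6


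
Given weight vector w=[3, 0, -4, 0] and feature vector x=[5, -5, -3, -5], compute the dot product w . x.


Element-wise products:
3 * 5 = 15
0 * -5 = 0
-4 * -3 = 12
0 * -5 = 0
Sum = 15 + 0 + 12 + 0
= 27

27


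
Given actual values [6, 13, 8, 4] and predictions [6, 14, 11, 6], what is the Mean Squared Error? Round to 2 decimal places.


Differences: [0, -1, -3, -2]
Squared errors: [0, 1, 9, 4]
Sum of squared errors = 14
MSE = 14 / 4 = 3.50

3.50


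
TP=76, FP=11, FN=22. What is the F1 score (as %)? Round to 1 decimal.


Precision = TP / (TP + FP) = 76 / 87 = 0.8736
Recall = TP / (TP + FN) = 76 / 98 = 0.7755
F1 = 2 * P * R / (P + R)
= 2 * 0.8736 * 0.7755 / (0.8736 + 0.7755)
= 1.3549 / 1.6491
= 0.8216
As percentage: 82.2%

82.2


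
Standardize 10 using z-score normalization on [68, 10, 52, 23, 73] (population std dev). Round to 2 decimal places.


Mean = (68 + 10 + 52 + 23 + 73) / 5 = 45.2
Variance = sum((x_i - mean)^2) / n = 614.16
Std = sqrt(614.16) = 24.7823
Z = (x - mean) / std
= (10 - 45.2) / 24.7823
= -35.2 / 24.7823
= -1.42

-1.42


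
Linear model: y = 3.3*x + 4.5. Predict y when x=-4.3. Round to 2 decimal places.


y = 3.3 * -4.3 + (4.5)
= -14.19 + (4.5)
= -9.69

-9.69


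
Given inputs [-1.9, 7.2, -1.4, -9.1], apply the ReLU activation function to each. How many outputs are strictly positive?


ReLU(x) = max(0, x) for each element:
ReLU(-1.9) = 0
ReLU(7.2) = 7.2
ReLU(-1.4) = 0
ReLU(-9.1) = 0
Active neurons (>0): 1

1


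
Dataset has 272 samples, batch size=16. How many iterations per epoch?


Iterations per epoch = dataset_size / batch_size
= 272 / 16
= 17

17


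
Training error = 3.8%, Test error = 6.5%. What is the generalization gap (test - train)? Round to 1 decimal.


Generalization gap = test_error - train_error
= 6.5 - 3.8
= 2.7%
A moderate gap.

2.7


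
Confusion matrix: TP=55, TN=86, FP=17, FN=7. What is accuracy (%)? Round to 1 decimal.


Accuracy = (TP + TN) / (TP + TN + FP + FN) * 100
= (55 + 86) / (55 + 86 + 17 + 7)
= 141 / 165
= 0.8545
= 85.5%

85.5


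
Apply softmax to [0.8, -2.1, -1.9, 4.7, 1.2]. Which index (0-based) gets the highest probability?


Softmax is a monotonic transformation, so it preserves the argmax.
We need to find the index of the maximum logit.
Index 0: 0.8
Index 1: -2.1
Index 2: -1.9
Index 3: 4.7
Index 4: 1.2
Maximum logit = 4.7 at index 3

3


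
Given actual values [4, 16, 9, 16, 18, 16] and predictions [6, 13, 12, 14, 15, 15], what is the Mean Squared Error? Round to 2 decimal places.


Differences: [-2, 3, -3, 2, 3, 1]
Squared errors: [4, 9, 9, 4, 9, 1]
Sum of squared errors = 36
MSE = 36 / 6 = 6.00

6.00


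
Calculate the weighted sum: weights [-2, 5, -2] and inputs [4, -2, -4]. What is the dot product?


Element-wise products:
-2 * 4 = -8
5 * -2 = -10
-2 * -4 = 8
Sum = -8 + -10 + 8
= -10

-10


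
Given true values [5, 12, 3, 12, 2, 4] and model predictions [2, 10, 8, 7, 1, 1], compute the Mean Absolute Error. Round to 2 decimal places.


Absolute errors: [3, 2, 5, 5, 1, 3]
Sum of absolute errors = 19
MAE = 19 / 6 = 3.17

3.17


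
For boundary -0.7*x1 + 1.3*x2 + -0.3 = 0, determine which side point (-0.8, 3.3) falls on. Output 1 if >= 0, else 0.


Compute -0.7 * -0.8 + 1.3 * 3.3 + -0.3
= 0.56 + 4.29 + -0.3
= 4.55
Since 4.55 >= 0, the point is on the positive side.

1


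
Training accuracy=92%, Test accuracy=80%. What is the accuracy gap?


Gap = train_accuracy - test_accuracy
= 92 - 80
= 12%
This gap suggests the model is overfitting.

12


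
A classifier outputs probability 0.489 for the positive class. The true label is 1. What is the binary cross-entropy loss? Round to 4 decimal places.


For y=1: Loss = -log(p)
= -log(0.489)
= -(-0.7154)
= 0.7154

0.7154


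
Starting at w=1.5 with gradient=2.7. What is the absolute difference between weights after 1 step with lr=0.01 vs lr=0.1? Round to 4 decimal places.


With lr=0.01: w_new = 1.5 - 0.01 * 2.7 = 1.473
With lr=0.1: w_new = 1.5 - 0.1 * 2.7 = 1.23
Absolute difference = |1.473 - 1.23|
= 0.2430

0.2430


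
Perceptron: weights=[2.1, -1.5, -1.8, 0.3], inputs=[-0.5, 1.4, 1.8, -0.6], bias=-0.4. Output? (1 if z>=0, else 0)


z = w . x + b
= 2.1*-0.5 + -1.5*1.4 + -1.8*1.8 + 0.3*-0.6 + -0.4
= -1.05 + -2.1 + -3.24 + -0.18 + -0.4
= -6.57 + -0.4
= -6.97
Since z = -6.97 < 0, output = 0

0


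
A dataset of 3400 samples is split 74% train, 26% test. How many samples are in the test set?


Train samples = 3400 * 74% = 2516
Test samples = 3400 - 2516
= 884

884


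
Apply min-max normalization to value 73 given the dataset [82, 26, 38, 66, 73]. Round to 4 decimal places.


Min = 26, Max = 82
Range = 82 - 26 = 56
Scaled = (x - min) / (max - min)
= (73 - 26) / 56
= 47 / 56
= 0.8393

0.8393


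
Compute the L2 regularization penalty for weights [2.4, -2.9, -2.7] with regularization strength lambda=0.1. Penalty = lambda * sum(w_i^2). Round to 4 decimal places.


Squaring each weight:
2.4^2 = 5.76
(-2.9)^2 = 8.41
(-2.7)^2 = 7.29
Sum of squares = 21.46
Penalty = 0.1 * 21.46 = 2.1460

2.1460


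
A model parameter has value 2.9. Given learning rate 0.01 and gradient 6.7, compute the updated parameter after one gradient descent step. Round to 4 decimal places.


w_new = w_old - lr * gradient
= 2.9 - 0.01 * 6.7
= 2.9 - (0.067)
= 2.8330

2.8330


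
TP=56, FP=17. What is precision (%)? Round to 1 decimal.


Precision = TP / (TP + FP) * 100
= 56 / (56 + 17)
= 56 / 73
= 0.7671
= 76.7%

76.7


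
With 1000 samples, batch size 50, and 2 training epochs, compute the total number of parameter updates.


Iterations per epoch = 1000 / 50 = 20
Total updates = iterations_per_epoch * epochs
= 20 * 2
= 40

40
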